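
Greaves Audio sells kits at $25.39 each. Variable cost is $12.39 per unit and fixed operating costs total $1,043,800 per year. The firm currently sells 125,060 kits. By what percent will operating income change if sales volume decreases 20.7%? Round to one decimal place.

At 125,060 units, contribution = 125,060 × $13.00 = $1,625,780.00.
EBIT = $1,625,780.00 − $1,043,800 = $581,980.00.
DOL = contribution ÷ EBIT = $1,625,780.00 ÷ $581,980.00 = 2.7935.
So EBIT moves 2.7935 × (-20.7%) = -57.8%.

-57.8%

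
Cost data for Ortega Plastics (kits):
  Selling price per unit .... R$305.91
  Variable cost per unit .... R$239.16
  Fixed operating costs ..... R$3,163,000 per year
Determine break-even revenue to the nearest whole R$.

R$14,495,780

CM per unit = R$305.91 − R$239.16 = R$66.75; CM ratio = R$66.75 / R$305.91 = 0.2182.
Break-even sales = FC ÷ CM ratio = R$3,163,000 × R$305.91 / R$66.75 = R$14,495,780.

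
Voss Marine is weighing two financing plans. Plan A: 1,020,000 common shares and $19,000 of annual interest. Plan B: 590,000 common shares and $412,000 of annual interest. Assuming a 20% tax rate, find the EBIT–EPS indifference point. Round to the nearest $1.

Set EPS_A = EPS_B: (EBIT − $19,000)(1 − 0.20) ÷ 1,020,000 = (EBIT − $412,000)(1 − 0.20) ÷ 590,000.
The (1 − t) factor cancels: (EBIT − 19,000) × 590,000 = (EBIT − 412,000) × 1,020,000.
Solving, EBIT = (412,000·1,020,000 − 19,000·590,000) / (1,020,000 − 590,000) = 409,030,000,000 / 430,000 = 951,232.56.

$951,233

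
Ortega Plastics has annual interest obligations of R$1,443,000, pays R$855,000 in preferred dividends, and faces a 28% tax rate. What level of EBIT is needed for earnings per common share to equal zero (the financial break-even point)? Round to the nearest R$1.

Preferred dividends are paid after tax, so their pre-tax equivalent is R$855,000 ÷ (1 − 0.28) = R$1,187,500.00.
EPS = 0 when EBIT covers interest plus the pre-tax preferred burden: R$1,443,000 + R$1,187,500.00 = R$2,630,500.00.

R$2,630,500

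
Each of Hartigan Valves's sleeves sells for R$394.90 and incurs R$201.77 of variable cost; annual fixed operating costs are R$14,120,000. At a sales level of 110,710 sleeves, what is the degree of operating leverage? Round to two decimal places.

At 110,710 units, contribution = 110,710 × R$193.13 = R$21,381,422.30.
Subtracting fixed costs: EBIT = R$21,381,422.30 − R$14,120,000 = R$7,261,422.30.
DOL = contribution ÷ EBIT = R$21,381,422.30 ÷ R$7,261,422.30 = 2.9445.

2.94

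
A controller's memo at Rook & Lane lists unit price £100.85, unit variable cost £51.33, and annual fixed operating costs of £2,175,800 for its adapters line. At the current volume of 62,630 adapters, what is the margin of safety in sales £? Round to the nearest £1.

Each unit contributes £100.85 − £51.33 = £49.52. Break-even units = £2,175,800 ÷ £49.52 = 43,937.80; break-even revenue = 43,937.80 × £100.85 = £4,431,127.42.
Current sales = 62,630 × £100.85 = £6,316,235.50.
Margin of safety = £6,316,235.50 − £4,431,127.42 = £1,885,108.

£1,885,108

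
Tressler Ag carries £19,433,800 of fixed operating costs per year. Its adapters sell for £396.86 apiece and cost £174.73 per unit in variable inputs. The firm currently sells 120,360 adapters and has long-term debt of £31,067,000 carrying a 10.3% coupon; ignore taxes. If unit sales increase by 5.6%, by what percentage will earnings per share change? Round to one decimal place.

+36.5%

Contribution at this volume is 120,360 × £222.13 = £26,735,566.80.
Operating income = contribution − fixed costs = £26,735,566.80 − £19,433,800 = £7,301,766.80.
After interest of £3,199,901.00, pre-tax earnings = £4,101,865.80.
Degree of combined leverage = contribution ÷ (EBIT − I) = £26,735,566.80 ÷ £4,101,865.80 = 6.5179.
EPS therefore changes by 6.5179 × (+5.6%) = +36.5%.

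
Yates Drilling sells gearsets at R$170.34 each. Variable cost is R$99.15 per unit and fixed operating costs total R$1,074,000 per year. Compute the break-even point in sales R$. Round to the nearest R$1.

R$2,569,815

CM per unit = R$170.34 − R$99.15 = R$71.19; CM ratio = R$71.19 / R$170.34 = 0.4179.
Break-even revenue = fixed costs × price ÷ CM = R$1,074,000 × R$170.34 ÷ R$71.19 = R$2,569,815.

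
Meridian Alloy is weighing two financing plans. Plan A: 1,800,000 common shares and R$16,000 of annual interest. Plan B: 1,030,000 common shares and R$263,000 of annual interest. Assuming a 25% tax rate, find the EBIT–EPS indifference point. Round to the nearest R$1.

Set EPS_A = EPS_B: (EBIT − R$16,000)(1 − 0.25) ÷ 1,800,000 = (EBIT − R$263,000)(1 − 0.25) ÷ 1,030,000.
The (1 − t) factor cancels: (EBIT − 16,000) × 1,030,000 = (EBIT − 263,000) × 1,800,000.
Solving, EBIT = (263,000·1,800,000 − 16,000·1,030,000) / (1,800,000 − 1,030,000) = 456,920,000,000 / 770,000 = 593,402.60.

R$593,403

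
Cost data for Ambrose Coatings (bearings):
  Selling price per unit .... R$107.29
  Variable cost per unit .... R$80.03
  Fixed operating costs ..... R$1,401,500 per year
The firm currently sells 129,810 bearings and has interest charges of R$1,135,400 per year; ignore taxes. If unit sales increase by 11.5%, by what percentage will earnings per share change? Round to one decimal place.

+40.6%

Total contribution margin = 129,810 × R$27.26 = R$3,538,620.60.
Subtracting fixed costs: EBIT = R$3,538,620.60 − R$1,401,500 = R$2,137,120.60.
After interest of R$1,135,400.00, pre-tax earnings = R$1,001,720.60.
Degree of combined leverage = contribution ÷ (EBIT − I) = R$3,538,620.60 ÷ R$1,001,720.60 = 3.5325.
%ΔEPS = DCL × %ΔSales = 3.5325 × +11.5% = +40.6%.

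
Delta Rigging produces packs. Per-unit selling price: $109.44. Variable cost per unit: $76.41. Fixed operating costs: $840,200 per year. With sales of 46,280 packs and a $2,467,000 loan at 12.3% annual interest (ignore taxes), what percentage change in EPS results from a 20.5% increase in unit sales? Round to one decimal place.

+81.4%

Total contribution margin = 46,280 × $33.03 = $1,528,628.40.
EBIT = $1,528,628.40 − $840,200 = $688,428.40.
After interest of $303,441.00, pre-tax earnings = $384,987.40.
DCL = total CM / (EBIT − I) = $1,528,628.40 / $384,987.40 = 3.9706.
%ΔEPS = DCL × %ΔSales = 3.9706 × +20.5% = +81.4%.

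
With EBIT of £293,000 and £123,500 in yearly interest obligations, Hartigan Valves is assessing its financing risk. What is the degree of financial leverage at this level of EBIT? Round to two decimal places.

1.73

Interest = £123,500.00.
Degree of financial leverage = EBIT / (EBIT − interest) = £293,000 / £169,500.00 = 1.7286.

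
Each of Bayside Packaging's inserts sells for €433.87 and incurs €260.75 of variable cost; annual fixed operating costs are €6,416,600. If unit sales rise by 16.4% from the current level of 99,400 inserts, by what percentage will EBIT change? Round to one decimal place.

Total contribution margin = 99,400 × €173.12 = €17,208,128.00.
EBIT = €17,208,128.00 − €6,416,600 = €10,791,528.00.
So DOL = total CM / EBIT = €17,208,128.00 / €10,791,528.00 = 1.5946.
Operating income changes by 1.5946 × +16.4% = +26.2%.

+26.2%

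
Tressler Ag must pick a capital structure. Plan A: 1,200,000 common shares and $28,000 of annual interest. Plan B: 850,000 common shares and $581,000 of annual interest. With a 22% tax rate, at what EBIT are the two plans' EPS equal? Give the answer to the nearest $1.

$1,924,000

At indifference, (EBIT − 28,000)(1 − t)/1,200,000 = (EBIT − 581,000)(1 − t)/850,000.
Cancelling (1 − t) and cross-multiplying: 850,000·(EBIT − 28,000) = 1,200,000·(EBIT − 581,000).
EBIT × (1,200,000 − 850,000) = 581,000 × 1,200,000 − 28,000 × 850,000 = 673,400,000,000, so EBIT = 673,400,000,000 ÷ 350,000 = 1,924,000.00.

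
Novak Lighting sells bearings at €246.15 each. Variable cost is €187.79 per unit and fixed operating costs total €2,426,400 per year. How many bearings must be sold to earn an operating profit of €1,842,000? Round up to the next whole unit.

73,140 bearings

Contribution margin per unit = €246.15 − €187.79 = €58.36.
Need Q such that Q × €58.36 − €2,426,400 = €1,842,000, i.e. Q = €4,268,400 / €58.36 = 73,139.14 → 73,140.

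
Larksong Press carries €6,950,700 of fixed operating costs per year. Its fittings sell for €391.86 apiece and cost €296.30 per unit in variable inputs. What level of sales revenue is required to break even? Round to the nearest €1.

€28,502,525

Contribution margin per unit = €391.86 − €296.30 = €95.56, a CM ratio of €95.56 ÷ €391.86 = 0.2439.
Break-even sales = FC ÷ CM ratio = €6,950,700 × €391.86 / €95.56 = €28,502,525.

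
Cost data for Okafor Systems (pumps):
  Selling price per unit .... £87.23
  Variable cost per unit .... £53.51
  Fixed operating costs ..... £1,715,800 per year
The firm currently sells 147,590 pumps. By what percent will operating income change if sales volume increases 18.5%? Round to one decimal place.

+28.2%

Total contribution margin = 147,590 × £33.72 = £4,976,734.80.
Operating income = contribution − fixed costs = £4,976,734.80 − £1,715,800 = £3,260,934.80.
Degree of operating leverage = £4,976,734.80 / £3,260,934.80 = 1.5262.
Operating income changes by 1.5262 × +18.5% = +28.2%.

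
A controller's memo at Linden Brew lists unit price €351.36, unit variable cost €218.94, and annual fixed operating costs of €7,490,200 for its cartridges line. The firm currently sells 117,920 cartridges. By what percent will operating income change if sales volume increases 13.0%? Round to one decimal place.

Contribution at this volume is 117,920 × €132.42 = €15,614,966.40.
Subtracting fixed costs: EBIT = €15,614,966.40 − €7,490,200 = €8,124,766.40.
So DOL = total CM / EBIT = €15,614,966.40 / €8,124,766.40 = 1.9219.
So EBIT moves 1.9219 × (+13.0%) = +25.0%.

+25.0%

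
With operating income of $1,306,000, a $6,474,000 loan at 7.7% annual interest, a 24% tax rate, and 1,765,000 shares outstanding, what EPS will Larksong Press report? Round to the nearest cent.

$0.35

Interest = $498,498.00, so EBT = $1,306,000 − $498,498.00 = $807,502.00.
After tax at 24%: net income = $807,502.00 × 0.76 = $613,701.52.
EPS = $613,701.52 ÷ 1,765,000 = $0.35.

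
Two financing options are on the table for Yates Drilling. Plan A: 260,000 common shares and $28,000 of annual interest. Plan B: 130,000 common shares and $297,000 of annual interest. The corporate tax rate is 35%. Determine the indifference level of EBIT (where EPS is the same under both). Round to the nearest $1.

$566,000

At indifference, (EBIT − 28,000)(1 − t)/260,000 = (EBIT − 297,000)(1 − t)/130,000.
The (1 − t) factor cancels: (EBIT − 28,000) × 130,000 = (EBIT − 297,000) × 260,000.
Solving, EBIT = (297,000·260,000 − 28,000·130,000) / (260,000 − 130,000) = 73,580,000,000 / 130,000 = 566,000.00.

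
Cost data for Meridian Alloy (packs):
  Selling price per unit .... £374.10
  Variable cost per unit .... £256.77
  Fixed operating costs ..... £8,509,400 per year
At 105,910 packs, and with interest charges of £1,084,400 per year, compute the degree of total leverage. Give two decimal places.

4.39

Total contribution margin = 105,910 × £117.33 = £12,426,420.30.
Subtracting fixed costs: EBIT = £12,426,420.30 − £8,509,400 = £3,917,020.30. Interest = £1,084,400.00.
DOL = £12,426,420.30 ÷ £3,917,020.30 = 3.1724; DFL = £3,917,020.30 ÷ £2,832,620.30 = 1.3828.
DCL = DOL × DFL = 3.1724 × 1.3828 = 4.3868.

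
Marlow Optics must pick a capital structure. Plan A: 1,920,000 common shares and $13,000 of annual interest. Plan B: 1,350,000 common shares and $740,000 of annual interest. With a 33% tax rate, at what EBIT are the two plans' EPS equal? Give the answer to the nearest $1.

Set EPS_A = EPS_B: (EBIT − $13,000)(1 − 0.33) ÷ 1,920,000 = (EBIT − $740,000)(1 − 0.33) ÷ 1,350,000.
The (1 − t) factor cancels: (EBIT − 13,000) × 1,350,000 = (EBIT − 740,000) × 1,920,000.
Solving, EBIT = (740,000·1,920,000 − 13,000·1,350,000) / (1,920,000 − 1,350,000) = 1,403,250,000,000 / 570,000 = 2,461,842.11.

$2,461,842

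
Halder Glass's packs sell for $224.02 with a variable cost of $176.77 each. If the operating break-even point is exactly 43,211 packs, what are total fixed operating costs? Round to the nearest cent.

Contribution margin per unit = $224.02 − $176.77 = $47.25.
Since BE = FC / CM, FC = 43,211 × $47.25 = $2,041,719.75.

$2,041,719.75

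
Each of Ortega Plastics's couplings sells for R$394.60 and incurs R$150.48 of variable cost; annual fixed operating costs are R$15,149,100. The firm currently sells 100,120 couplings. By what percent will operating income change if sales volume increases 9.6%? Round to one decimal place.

At 100,120 units, contribution = 100,120 × R$244.12 = R$24,441,294.40.
EBIT = R$24,441,294.40 − R$15,149,100 = R$9,292,194.40.
Degree of operating leverage = R$24,441,294.40 / R$9,292,194.40 = 2.6303.
So EBIT moves 2.6303 × (+9.6%) = +25.3%.

+25.3%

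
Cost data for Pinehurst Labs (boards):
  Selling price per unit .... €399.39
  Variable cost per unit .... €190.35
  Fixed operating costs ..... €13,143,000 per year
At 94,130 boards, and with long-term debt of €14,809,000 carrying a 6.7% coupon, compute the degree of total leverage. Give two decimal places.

Total contribution margin = 94,130 × €209.04 = €19,676,935.20.
Operating income = contribution − fixed costs = €19,676,935.20 − €13,143,000 = €6,533,935.20. Interest = €992,203.00.
DOL = €19,676,935.20 ÷ €6,533,935.20 = 3.0115; DFL = €6,533,935.20 ÷ €5,541,732.20 = 1.1790.
DCL = DOL × DFL = 3.0115 × 1.1790 = 3.5506.

3.55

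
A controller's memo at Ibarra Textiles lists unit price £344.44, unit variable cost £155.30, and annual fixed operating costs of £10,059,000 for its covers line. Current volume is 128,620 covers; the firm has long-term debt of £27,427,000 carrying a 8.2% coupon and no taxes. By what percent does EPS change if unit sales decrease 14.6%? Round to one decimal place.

At 128,620 units, contribution = 128,620 × £189.14 = £24,327,186.80.
EBIT = £24,327,186.80 − £10,059,000 = £14,268,186.80.
After interest of £2,249,014.00, pre-tax earnings = £12,019,172.80.
Degree of combined leverage = contribution ÷ (EBIT − I) = £24,327,186.80 ÷ £12,019,172.80 = 2.0240.
EPS therefore changes by 2.0240 × (-14.6%) = -29.6%.

-29.6%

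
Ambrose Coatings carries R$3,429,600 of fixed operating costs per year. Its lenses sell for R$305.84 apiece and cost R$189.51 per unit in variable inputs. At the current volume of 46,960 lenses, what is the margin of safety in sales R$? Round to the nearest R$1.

Contribution margin per unit = R$305.84 − R$189.51 = R$116.33. Break-even units = R$3,429,600 ÷ R$116.33 = 29,481.65; break-even revenue = 29,481.65 × R$305.84 = R$9,016,666.93.
Actual sales revenue = 46,960 × R$305.84 = R$14,362,246.40.
Margin of safety = R$14,362,246.40 − R$9,016,666.93 = R$5,345,579.

R$5,345,579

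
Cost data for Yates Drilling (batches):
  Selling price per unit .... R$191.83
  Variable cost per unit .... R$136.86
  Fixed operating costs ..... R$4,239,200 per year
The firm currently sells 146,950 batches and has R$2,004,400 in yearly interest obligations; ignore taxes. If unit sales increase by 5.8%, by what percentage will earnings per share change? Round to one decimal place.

Contribution at this volume is 146,950 × R$54.97 = R$8,077,841.50.
Subtracting fixed costs: EBIT = R$8,077,841.50 − R$4,239,200 = R$3,838,641.50.
After interest of R$2,004,400.00, pre-tax earnings = R$1,834,241.50.
Degree of combined leverage = contribution ÷ (EBIT − I) = R$8,077,841.50 ÷ R$1,834,241.50 = 4.4039.
EPS therefore changes by 4.4039 × (+5.8%) = +25.5%.

+25.5%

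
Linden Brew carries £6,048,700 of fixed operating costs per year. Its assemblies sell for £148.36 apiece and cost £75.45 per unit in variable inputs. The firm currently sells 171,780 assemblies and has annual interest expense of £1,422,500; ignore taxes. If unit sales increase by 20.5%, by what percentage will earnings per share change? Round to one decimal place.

+50.8%

Total contribution margin = 171,780 × £72.91 = £12,524,479.80.
Subtracting fixed costs: EBIT = £12,524,479.80 − £6,048,700 = £6,475,779.80.
Interest = £1,422,500.00, so EBIT − I = £5,053,279.80.
DCL = total CM / (EBIT − I) = £12,524,479.80 / £5,053,279.80 = 2.4785.
%ΔEPS = DCL × %ΔSales = 2.4785 × +20.5% = +50.8%.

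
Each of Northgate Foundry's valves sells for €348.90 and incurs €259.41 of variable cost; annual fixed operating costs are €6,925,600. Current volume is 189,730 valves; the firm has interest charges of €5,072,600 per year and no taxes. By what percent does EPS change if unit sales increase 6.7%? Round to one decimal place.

+22.8%

Total contribution margin = 189,730 × €89.49 = €16,978,937.70.
Subtracting fixed costs: EBIT = €16,978,937.70 − €6,925,600 = €10,053,337.70.
After interest of €5,072,600.00, pre-tax earnings = €4,980,737.70.
Degree of combined leverage = contribution ÷ (EBIT − I) = €16,978,937.70 ÷ €4,980,737.70 = 3.4089.
EPS therefore changes by 3.4089 × (+6.7%) = +22.8%.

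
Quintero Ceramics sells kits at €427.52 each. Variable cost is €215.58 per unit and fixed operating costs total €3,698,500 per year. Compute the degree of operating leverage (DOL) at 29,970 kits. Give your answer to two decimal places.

2.39

Contribution at this volume is 29,970 × €211.94 = €6,351,841.80.
Subtracting fixed costs: EBIT = €6,351,841.80 − €3,698,500 = €2,653,341.80.
DOL = contribution ÷ EBIT = €6,351,841.80 ÷ €2,653,341.80 = 2.3939.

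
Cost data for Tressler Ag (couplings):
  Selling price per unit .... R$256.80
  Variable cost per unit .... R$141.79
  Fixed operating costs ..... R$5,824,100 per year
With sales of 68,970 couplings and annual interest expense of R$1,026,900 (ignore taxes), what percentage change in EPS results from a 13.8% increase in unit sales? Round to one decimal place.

+101.2%

Contribution at this volume is 68,970 × R$115.01 = R$7,932,239.70.
Operating income = contribution − fixed costs = R$7,932,239.70 − R$5,824,100 = R$2,108,139.70.
After interest of R$1,026,900.00, pre-tax earnings = R$1,081,239.70.
Degree of combined leverage = contribution ÷ (EBIT − I) = R$7,932,239.70 ÷ R$1,081,239.70 = 7.3362.
EPS therefore changes by 7.3362 × (+13.8%) = +101.2%.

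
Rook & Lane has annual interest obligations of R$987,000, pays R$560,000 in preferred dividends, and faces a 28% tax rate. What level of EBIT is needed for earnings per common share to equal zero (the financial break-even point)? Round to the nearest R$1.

Grossing the preferred dividend up to pre-tax terms: R$560,000 / (1 − 0.28) = R$777,777.78.
Financial break-even EBIT = interest + D_p ÷ (1 − t) = R$987,000 + R$777,777.78 = R$1,764,777.78.

R$1,764,778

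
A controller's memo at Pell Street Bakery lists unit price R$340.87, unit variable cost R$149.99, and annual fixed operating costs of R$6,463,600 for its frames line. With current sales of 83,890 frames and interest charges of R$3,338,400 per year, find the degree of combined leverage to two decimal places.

At 83,890 units, contribution = 83,890 × R$190.88 = R$16,012,923.20.
Operating income = contribution − fixed costs = R$16,012,923.20 − R$6,463,600 = R$9,549,323.20. Interest = R$3,338,400.00, so EBIT − I = R$6,210,923.20.
DCL = contribution ÷ (EBIT − I) = R$16,012,923.20 ÷ R$6,210,923.20 = 2.5782.

2.58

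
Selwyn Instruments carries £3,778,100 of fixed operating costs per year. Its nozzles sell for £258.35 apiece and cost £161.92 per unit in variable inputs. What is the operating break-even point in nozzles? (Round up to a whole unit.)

Unit CM = price − variable cost = £258.35 − £161.92 = £96.43.
Break-even Q = £3,778,100 / £96.43 = 39,179.72 → 39,180 nozzles.

39,180 nozzles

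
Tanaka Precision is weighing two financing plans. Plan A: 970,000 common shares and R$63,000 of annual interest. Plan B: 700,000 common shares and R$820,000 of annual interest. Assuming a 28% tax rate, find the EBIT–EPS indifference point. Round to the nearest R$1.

R$2,782,593

Set EPS_A = EPS_B: (EBIT − R$63,000)(1 − 0.28) ÷ 970,000 = (EBIT − R$820,000)(1 − 0.28) ÷ 700,000.
Cancelling (1 − t) and cross-multiplying: 700,000·(EBIT − 63,000) = 970,000·(EBIT − 820,000).
EBIT × (970,000 − 700,000) = 820,000 × 970,000 − 63,000 × 700,000 = 751,300,000,000, so EBIT = 751,300,000,000 ÷ 270,000 = 2,782,592.59.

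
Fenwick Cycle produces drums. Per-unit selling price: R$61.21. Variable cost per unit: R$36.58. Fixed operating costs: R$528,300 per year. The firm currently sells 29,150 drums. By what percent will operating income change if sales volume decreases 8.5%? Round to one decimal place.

Contribution at this volume is 29,150 × R$24.63 = R$717,964.50.
EBIT = R$717,964.50 − R$528,300 = R$189,664.50.
DOL = contribution ÷ EBIT = R$717,964.50 ÷ R$189,664.50 = 3.7854.
So EBIT moves 3.7854 × (-8.5%) = -32.2%.

-32.2%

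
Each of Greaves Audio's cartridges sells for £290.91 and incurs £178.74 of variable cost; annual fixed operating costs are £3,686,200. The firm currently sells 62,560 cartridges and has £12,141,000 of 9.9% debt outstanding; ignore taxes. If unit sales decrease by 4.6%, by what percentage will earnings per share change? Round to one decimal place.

At 62,560 units, contribution = 62,560 × £112.17 = £7,017,355.20.
Subtracting fixed costs: EBIT = £7,017,355.20 − £3,686,200 = £3,331,155.20.
Interest = £1,201,959.00, so EBIT − I = £2,129,196.20.
Degree of combined leverage = contribution ÷ (EBIT − I) = £7,017,355.20 ÷ £2,129,196.20 = 3.2958.
EPS therefore changes by 3.2958 × (-4.6%) = -15.2%.

-15.2%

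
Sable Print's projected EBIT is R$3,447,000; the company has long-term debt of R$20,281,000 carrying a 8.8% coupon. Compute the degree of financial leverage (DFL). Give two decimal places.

Interest = R$1,784,728.00.
DFL = EBIT ÷ (EBIT − I) = R$3,447,000 ÷ (R$3,447,000 − R$1,784,728.00) = R$3,447,000 ÷ R$1,662,272.00 = 2.0737.

2.07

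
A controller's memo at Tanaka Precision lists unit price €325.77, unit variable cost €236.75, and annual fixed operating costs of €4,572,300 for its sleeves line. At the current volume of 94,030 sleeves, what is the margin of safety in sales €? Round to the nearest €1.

Unit CM = price − variable cost = €325.77 − €236.75 = €89.02. Break-even units = €4,572,300 ÷ €89.02 = 51,362.62; break-even revenue = 51,362.62 × €325.77 = €16,732,399.14.
Actual sales revenue = 94,030 × €325.77 = €30,632,153.10.
Margin of safety = €30,632,153.10 − €16,732,399.14 = €13,899,754.

€13,899,754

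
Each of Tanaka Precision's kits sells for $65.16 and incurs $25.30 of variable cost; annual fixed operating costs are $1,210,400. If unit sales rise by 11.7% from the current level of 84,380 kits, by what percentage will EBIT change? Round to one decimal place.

+18.3%

At 84,380 units, contribution = 84,380 × $39.86 = $3,363,386.80.
Operating income = contribution − fixed costs = $3,363,386.80 − $1,210,400 = $2,152,986.80.
So DOL = total CM / EBIT = $3,363,386.80 / $2,152,986.80 = 1.5622.
Operating income changes by 1.5622 × +11.7% = +18.3%.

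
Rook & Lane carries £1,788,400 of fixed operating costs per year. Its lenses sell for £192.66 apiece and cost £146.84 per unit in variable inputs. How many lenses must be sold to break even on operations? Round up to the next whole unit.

Each unit contributes £192.66 − £146.84 = £45.82.
Break-even volume = fixed costs ÷ CM per unit = £1,788,400 ÷ £45.82 = 39,030.99, so 39,031 lenses.

39,031 lenses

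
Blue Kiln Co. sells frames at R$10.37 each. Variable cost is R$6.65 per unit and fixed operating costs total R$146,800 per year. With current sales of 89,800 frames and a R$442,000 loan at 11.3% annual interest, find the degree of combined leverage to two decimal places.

2.43

At 89,800 units, contribution = 89,800 × R$3.72 = R$334,056.00.
EBIT = R$334,056.00 − R$146,800 = R$187,256.00. Interest = R$49,946.00.
DOL = R$334,056.00 ÷ R$187,256.00 = 1.7840; DFL = R$187,256.00 ÷ R$137,310.00 = 1.3637.
Combined leverage = 1.7840 × 1.3637 = 2.4328.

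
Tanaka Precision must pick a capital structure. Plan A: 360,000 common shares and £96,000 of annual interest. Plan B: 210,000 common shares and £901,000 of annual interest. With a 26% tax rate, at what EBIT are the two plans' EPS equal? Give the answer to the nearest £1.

£2,028,000

At indifference, (EBIT − 96,000)(1 − t)/360,000 = (EBIT − 901,000)(1 − t)/210,000.
The (1 − t) factor cancels: (EBIT − 96,000) × 210,000 = (EBIT − 901,000) × 360,000.
Solving, EBIT = (901,000·360,000 − 96,000·210,000) / (360,000 − 210,000) = 304,200,000,000 / 150,000 = 2,028,000.00.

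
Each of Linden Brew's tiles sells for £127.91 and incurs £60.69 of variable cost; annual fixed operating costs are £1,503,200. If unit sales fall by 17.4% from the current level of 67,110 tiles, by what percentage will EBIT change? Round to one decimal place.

Total contribution margin = 67,110 × £67.22 = £4,511,134.20.
Operating income = contribution − fixed costs = £4,511,134.20 − £1,503,200 = £3,007,934.20.
DOL = contribution ÷ EBIT = £4,511,134.20 ÷ £3,007,934.20 = 1.4997.
So EBIT moves 1.4997 × (-17.4%) = -26.1%.

-26.1%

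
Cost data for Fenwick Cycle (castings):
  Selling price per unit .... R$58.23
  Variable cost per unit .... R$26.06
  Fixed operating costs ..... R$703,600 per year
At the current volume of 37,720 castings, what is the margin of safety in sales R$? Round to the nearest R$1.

R$922,869

Contribution margin per unit = R$58.23 − R$26.06 = R$32.17. Break-even units = R$703,600 ÷ R$32.17 = 21,871.31; break-even revenue = 21,871.31 × R$58.23 = R$1,273,566.30.
Actual sales revenue = 37,720 × R$58.23 = R$2,196,435.60.
Margin of safety = R$2,196,435.60 − R$1,273,566.30 = R$922,869.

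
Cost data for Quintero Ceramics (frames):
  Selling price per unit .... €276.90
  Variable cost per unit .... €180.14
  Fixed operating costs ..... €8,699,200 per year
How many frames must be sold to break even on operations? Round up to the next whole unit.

89,905 frames

Each unit contributes €276.90 − €180.14 = €96.76.
Break-even volume = fixed costs ÷ CM per unit = €8,699,200 ÷ €96.76 = 89,904.92, so 89,905 frames.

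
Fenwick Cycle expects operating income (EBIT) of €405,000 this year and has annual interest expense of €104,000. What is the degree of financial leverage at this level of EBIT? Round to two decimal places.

1.35

Interest = €104,000.00.
DFL = EBIT ÷ (EBIT − I) = €405,000 ÷ (€405,000 − €104,000.00) = €405,000 ÷ €301,000.00 = 1.3455.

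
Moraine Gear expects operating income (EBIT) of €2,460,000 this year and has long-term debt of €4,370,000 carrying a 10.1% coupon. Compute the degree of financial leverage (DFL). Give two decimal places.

1.22

Annual interest charges come to €441,370.00.
DFL = EBIT ÷ (EBIT − I) = €2,460,000 ÷ (€2,460,000 − €441,370.00) = €2,460,000 ÷ €2,018,630.00 = 1.2186.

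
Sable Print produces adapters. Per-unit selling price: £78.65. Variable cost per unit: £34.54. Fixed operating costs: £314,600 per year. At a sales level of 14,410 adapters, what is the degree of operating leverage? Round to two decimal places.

At 14,410 units, contribution = 14,410 × £44.11 = £635,625.10.
EBIT = £635,625.10 − £314,600 = £321,025.10.
Degree of operating leverage = £635,625.10 / £321,025.10 = 1.9800.

1.98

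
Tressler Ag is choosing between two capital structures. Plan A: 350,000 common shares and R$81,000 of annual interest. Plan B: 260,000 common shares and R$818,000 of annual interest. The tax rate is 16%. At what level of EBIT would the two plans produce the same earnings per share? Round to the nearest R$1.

R$2,947,111

At indifference, (EBIT − 81,000)(1 − t)/350,000 = (EBIT − 818,000)(1 − t)/260,000.
Cancelling (1 − t) and cross-multiplying: 260,000·(EBIT − 81,000) = 350,000·(EBIT − 818,000).
Solving, EBIT = (818,000·350,000 − 81,000·260,000) / (350,000 − 260,000) = 265,240,000,000 / 90,000 = 2,947,111.11.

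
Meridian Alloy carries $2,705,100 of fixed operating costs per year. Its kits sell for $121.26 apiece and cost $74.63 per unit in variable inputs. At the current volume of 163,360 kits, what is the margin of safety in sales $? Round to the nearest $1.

Each unit contributes $121.26 − $74.63 = $46.63. Break-even units = $2,705,100 ÷ $46.63 = 58,012.01; break-even revenue = 58,012.01 × $121.26 = $7,034,536.26.
Current sales = 163,360 × $121.26 = $19,809,033.60.
Margin of safety = $19,809,033.60 − $7,034,536.26 = $12,774,497.

$12,774,497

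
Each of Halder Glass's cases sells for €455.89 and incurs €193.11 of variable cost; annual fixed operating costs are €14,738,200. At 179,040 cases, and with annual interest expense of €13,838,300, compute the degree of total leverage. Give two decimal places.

At 179,040 units, contribution = 179,040 × €262.78 = €47,048,131.20.
Subtracting fixed costs: EBIT = €47,048,131.20 − €14,738,200 = €32,309,931.20. Interest = €13,838,300.00.
DOL = €47,048,131.20 ÷ €32,309,931.20 = 1.4562; DFL = €32,309,931.20 ÷ €18,471,631.20 = 1.7492.
DCL = DOL × DFL = 1.4562 × 1.7492 = 2.5472.

2.55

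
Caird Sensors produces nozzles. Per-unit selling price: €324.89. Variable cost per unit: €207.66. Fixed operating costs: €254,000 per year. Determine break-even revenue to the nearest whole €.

€703,933

Contribution margin per unit = €324.89 − €207.66 = €117.23, a CM ratio of €117.23 ÷ €324.89 = 0.3608.
Break-even sales = FC ÷ CM ratio = €254,000 × €324.89 / €117.23 = €703,933.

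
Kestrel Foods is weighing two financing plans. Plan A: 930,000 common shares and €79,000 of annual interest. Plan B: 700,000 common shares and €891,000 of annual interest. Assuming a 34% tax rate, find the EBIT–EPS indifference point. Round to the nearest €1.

€3,362,304

At indifference, (EBIT − 79,000)(1 − t)/930,000 = (EBIT − 891,000)(1 − t)/700,000.
Cancelling (1 − t) and cross-multiplying: 700,000·(EBIT − 79,000) = 930,000·(EBIT − 891,000).
Solving, EBIT = (891,000·930,000 − 79,000·700,000) / (930,000 − 700,000) = 773,330,000,000 / 230,000 = 3,362,304.35.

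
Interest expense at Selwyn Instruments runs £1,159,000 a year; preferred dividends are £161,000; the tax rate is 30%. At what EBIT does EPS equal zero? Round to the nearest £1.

£1,389,000

Grossing the preferred dividend up to pre-tax terms: £161,000 / (1 − 0.30) = £230,000.00.
EPS = 0 when EBIT covers interest plus the pre-tax preferred burden: £1,159,000 + £230,000.00 = £1,389,000.00.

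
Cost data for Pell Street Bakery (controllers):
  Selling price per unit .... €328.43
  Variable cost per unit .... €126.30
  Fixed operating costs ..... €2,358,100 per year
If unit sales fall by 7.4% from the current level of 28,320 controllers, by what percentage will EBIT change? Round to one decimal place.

-12.6%

At 28,320 units, contribution = 28,320 × €202.13 = €5,724,321.60.
Operating income = contribution − fixed costs = €5,724,321.60 − €2,358,100 = €3,366,221.60.
DOL = contribution ÷ EBIT = €5,724,321.60 ÷ €3,366,221.60 = 1.7005.
Operating income changes by 1.7005 × -7.4% = -12.6%.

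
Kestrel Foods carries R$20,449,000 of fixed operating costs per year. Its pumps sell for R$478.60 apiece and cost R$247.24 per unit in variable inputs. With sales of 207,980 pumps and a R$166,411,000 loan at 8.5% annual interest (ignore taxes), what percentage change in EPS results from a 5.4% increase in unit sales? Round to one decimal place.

+19.2%

Contribution at this volume is 207,980 × R$231.36 = R$48,118,252.80.
Operating income = contribution − fixed costs = R$48,118,252.80 − R$20,449,000 = R$27,669,252.80.
After interest of R$14,144,935.00, pre-tax earnings = R$13,524,317.80.
Degree of combined leverage = contribution ÷ (EBIT − I) = R$48,118,252.80 ÷ R$13,524,317.80 = 3.5579.
EPS therefore changes by 3.5579 × (+5.4%) = +19.2%.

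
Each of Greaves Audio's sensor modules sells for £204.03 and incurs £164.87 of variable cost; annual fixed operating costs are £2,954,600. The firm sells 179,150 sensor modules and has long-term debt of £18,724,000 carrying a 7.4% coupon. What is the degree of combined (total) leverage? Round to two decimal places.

Contribution at this volume is 179,150 × £39.16 = £7,015,514.00.
Subtracting fixed costs: EBIT = £7,015,514.00 − £2,954,600 = £4,060,914.00. Interest = £1,385,576.00, so EBIT − I = £2,675,338.00.
DCL = contribution ÷ (EBIT − I) = £7,015,514.00 ÷ £2,675,338.00 = 2.6223.

2.62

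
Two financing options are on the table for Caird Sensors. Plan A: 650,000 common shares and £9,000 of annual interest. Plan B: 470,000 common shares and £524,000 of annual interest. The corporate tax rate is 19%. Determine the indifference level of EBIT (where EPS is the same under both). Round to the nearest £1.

£1,868,722

At indifference, (EBIT − 9,000)(1 − t)/650,000 = (EBIT − 524,000)(1 − t)/470,000.
The (1 − t) factor cancels: (EBIT − 9,000) × 470,000 = (EBIT − 524,000) × 650,000.
EBIT × (650,000 − 470,000) = 524,000 × 650,000 − 9,000 × 470,000 = 336,370,000,000, so EBIT = 336,370,000,000 ÷ 180,000 = 1,868,722.22.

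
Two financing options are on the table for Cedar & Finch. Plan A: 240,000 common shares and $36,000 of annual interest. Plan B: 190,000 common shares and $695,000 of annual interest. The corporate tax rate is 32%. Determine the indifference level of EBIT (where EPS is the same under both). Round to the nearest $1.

$3,199,200

At indifference, (EBIT − 36,000)(1 − t)/240,000 = (EBIT − 695,000)(1 − t)/190,000.
Cancelling (1 − t) and cross-multiplying: 190,000·(EBIT − 36,000) = 240,000·(EBIT − 695,000).
EBIT × (240,000 − 190,000) = 695,000 × 240,000 − 36,000 × 190,000 = 159,960,000,000, so EBIT = 159,960,000,000 ÷ 50,000 = 3,199,200.00.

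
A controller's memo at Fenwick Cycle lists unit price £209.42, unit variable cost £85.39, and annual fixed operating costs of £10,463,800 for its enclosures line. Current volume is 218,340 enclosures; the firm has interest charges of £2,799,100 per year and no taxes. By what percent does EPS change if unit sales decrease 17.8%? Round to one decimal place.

-34.9%

At 218,340 units, contribution = 218,340 × £124.03 = £27,080,710.20.
Subtracting fixed costs: EBIT = £27,080,710.20 − £10,463,800 = £16,616,910.20.
After interest of £2,799,100.00, pre-tax earnings = £13,817,810.20.
DCL = total CM / (EBIT − I) = £27,080,710.20 / £13,817,810.20 = 1.9598.
EPS therefore changes by 1.9598 × (-17.8%) = -34.9%.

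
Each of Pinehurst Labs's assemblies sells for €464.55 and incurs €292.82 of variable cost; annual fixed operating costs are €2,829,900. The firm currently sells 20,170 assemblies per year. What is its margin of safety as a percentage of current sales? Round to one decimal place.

18.3%

Contribution margin per unit = €464.55 − €292.82 = €171.73. Break-even units = €2,829,900 ÷ €171.73 = 16,478.77; break-even revenue = 16,478.77 × €464.55 = €7,655,214.84.
Current sales = 20,170 × €464.55 = €9,369,973.50.
Margin of safety = (€9,369,973.50 − €7,655,214.84) ÷ €9,369,973.50 = 18.3%.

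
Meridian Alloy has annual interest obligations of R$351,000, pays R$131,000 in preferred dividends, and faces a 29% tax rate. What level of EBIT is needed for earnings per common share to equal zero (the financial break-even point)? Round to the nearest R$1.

Preferred dividends are paid after tax, so their pre-tax equivalent is R$131,000 ÷ (1 − 0.29) = R$184,507.04.
EPS = 0 when EBIT covers interest plus the pre-tax preferred burden: R$351,000 + R$184,507.04 = R$535,507.04.

R$535,507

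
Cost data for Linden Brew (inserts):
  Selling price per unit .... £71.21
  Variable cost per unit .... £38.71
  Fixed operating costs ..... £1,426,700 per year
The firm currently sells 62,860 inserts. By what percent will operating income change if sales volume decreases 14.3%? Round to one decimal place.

-47.4%

At 62,860 units, contribution = 62,860 × £32.50 = £2,042,950.00.
EBIT = £2,042,950.00 − £1,426,700 = £616,250.00.
Degree of operating leverage = £2,042,950.00 / £616,250.00 = 3.3151.
Operating income changes by 3.3151 × -14.3% = -47.4%.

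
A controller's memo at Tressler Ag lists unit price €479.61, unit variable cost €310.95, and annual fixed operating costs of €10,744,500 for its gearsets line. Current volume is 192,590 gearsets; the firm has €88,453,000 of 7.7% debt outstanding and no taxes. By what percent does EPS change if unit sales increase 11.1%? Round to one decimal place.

Contribution at this volume is 192,590 × €168.66 = €32,482,229.40.
EBIT = €32,482,229.40 − €10,744,500 = €21,737,729.40.
After interest of €6,810,881.00, pre-tax earnings = €14,926,848.40.
DCL = total CM / (EBIT − I) = €32,482,229.40 / €14,926,848.40 = 2.1761.
EPS therefore changes by 2.1761 × (+11.1%) = +24.2%.

+24.2%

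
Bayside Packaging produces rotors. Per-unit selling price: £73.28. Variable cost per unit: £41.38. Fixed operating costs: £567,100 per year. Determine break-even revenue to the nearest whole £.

£1,302,730

CM per unit = £73.28 − £41.38 = £31.90; CM ratio = £31.90 / £73.28 = 0.4353.
Break-even sales = FC ÷ CM ratio = £567,100 × £73.28 / £31.90 = £1,302,730.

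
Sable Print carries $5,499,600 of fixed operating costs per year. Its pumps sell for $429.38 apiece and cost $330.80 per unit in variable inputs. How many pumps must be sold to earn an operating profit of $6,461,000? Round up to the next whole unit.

121,329 pumps

Each unit contributes $429.38 − $330.80 = $98.58.
Units = (FC + target) / CM = ($5,499,600 + $6,461,000) / $98.58 = 121,328.87, so 121,329 pumps.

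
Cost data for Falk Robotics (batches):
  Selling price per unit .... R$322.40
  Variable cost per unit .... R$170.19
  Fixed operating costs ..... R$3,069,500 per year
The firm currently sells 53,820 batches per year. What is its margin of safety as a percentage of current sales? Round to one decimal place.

Unit CM = price − variable cost = R$322.40 − R$170.19 = R$152.21. Break-even units = R$3,069,500 ÷ R$152.21 = 20,166.22; break-even revenue = 20,166.22 × R$322.40 = R$6,501,588.59.
Actual sales revenue = 53,820 × R$322.40 = R$17,351,568.00.
Margin of safety = (R$17,351,568.00 − R$6,501,588.59) ÷ R$17,351,568.00 = 62.5%.

62.5%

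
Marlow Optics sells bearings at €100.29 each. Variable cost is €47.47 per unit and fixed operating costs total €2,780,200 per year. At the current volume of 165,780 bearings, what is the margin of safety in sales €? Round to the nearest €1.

Each unit contributes €100.29 − €47.47 = €52.82. Break-even units = €2,780,200 ÷ €52.82 = 52,635.37; break-even revenue = 52,635.37 × €100.29 = €5,278,800.80.
Current sales = 165,780 × €100.29 = €16,626,076.20.
Margin of safety = €16,626,076.20 − €5,278,800.80 = €11,347,275.

€11,347,275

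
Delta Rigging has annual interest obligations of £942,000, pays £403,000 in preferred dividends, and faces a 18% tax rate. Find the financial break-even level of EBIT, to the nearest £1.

Preferred dividends are paid after tax, so their pre-tax equivalent is £403,000 ÷ (1 − 0.18) = £491,463.41.
Financial break-even EBIT = interest + D_p ÷ (1 − t) = £942,000 + £491,463.41 = £1,433,463.41.

£1,433,463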